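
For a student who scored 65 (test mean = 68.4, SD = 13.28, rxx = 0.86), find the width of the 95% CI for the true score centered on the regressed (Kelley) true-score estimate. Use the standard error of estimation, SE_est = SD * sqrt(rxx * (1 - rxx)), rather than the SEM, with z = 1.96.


True score estimate = 0.86*65 + 0.14*68.4 = 65.476
SE_est = SD * sqrt(rxx * (1 - rxx)) = 13.28 * sqrt(0.86 * 0.14) = 13.28 * sqrt(0.1204) = 4.607988
CI = T_est +/- z * SE_est, so width = 2 * z * SE_est = 2 * 1.96 * 4.607988
Width = 18.0633

18.0633


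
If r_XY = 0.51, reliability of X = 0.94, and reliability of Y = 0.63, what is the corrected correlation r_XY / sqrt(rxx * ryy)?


r_corrected = rxy / sqrt(rxx * ryy)
= 0.51 / sqrt(0.94 * 0.63)
= 0.51 / sqrt(0.5922)
= 0.51 / 0.769545
r_corrected = 0.6627

0.6627


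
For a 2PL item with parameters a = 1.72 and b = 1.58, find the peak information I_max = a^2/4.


For 2PL, max info at theta = b = 1.58
I_max = a^2 / 4 = 1.72^2 / 4
= 2.9584 / 4
I_max = 0.7396

0.7396


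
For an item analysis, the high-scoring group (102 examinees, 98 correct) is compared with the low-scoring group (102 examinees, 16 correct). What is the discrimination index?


p_upper = 98/102 = 0.9608
p_lower = 16/102 = 0.1569
D = 0.9608 - 0.1569 = 0.8039

0.8039


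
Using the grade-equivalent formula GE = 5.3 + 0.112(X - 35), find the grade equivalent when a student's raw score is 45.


raw - median = 45 - 35 = 10
slope * diff = 0.112 * 10 = 1.12
GE = 5.3 + 1.12
GE = 6.42

6.42


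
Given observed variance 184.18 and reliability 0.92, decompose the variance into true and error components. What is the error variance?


var_true = rxx * var_obs = 0.92 * 184.18 = 169.4456
var_error = var_obs - var_true
var_error = 184.18 - 169.4456
var_error = 14.7344

14.7344


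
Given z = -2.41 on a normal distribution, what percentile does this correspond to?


CDF(z) = 0.5 * (1 + erf(z/sqrt(2)))
erf(-1.7041) = -0.984
CDF = 0.008
Percentile rank = 0.008 * 100 = 0.8

0.8


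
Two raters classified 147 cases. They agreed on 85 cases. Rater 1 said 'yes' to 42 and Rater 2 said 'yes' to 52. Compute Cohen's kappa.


P_o = 85/147 = 0.578231
P_e = (42*52 + 105*95) / 21609 = 0.562682
kappa = (P_o - P_e) / (1 - P_e)
kappa = (0.578231 - 0.562682) / (1 - 0.562682)
kappa = 0.0356

0.0356


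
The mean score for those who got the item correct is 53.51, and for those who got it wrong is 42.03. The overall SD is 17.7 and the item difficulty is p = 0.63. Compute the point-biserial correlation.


q = 1 - p = 0.37
rpb = ((M1 - M0) / SD) * sqrt(p * q)
rpb = ((53.51 - 42.03) / 17.7) * sqrt(0.63 * 0.37)
rpb = 0.3131

0.3131


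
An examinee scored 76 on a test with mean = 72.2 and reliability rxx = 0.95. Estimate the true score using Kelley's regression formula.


T_est = rxx * X + (1 - rxx) * mean
T_est = 0.95 * 76 + 0.05 * 72.2
T_est = 72.2 + 3.61
T_est = 75.81

75.81


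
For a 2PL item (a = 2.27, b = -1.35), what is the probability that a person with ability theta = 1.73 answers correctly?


a*(theta - b) = 2.27 * (1.73 - -1.35) = 6.9916
exp(-6.9916) = 0.0009
P = 1 / (1 + 0.0009)
P = 0.9991

0.9991


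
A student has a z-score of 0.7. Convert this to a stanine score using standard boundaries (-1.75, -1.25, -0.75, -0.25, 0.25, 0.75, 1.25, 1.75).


Stanine boundaries: [-1.75, -1.25, -0.75, -0.25, 0.25, 0.75, 1.25, 1.75]
z = 0.7
Check each boundary:
  z >= -1.75 -> could be stanine 2
  z >= -1.25 -> could be stanine 3
  z >= -0.75 -> could be stanine 4
  z >= -0.25 -> could be stanine 5
  z >= 0.25 -> could be stanine 6
  z < 0.75
  z < 1.25
  z < 1.75
Highest qualifying boundary gives stanine = 6

6


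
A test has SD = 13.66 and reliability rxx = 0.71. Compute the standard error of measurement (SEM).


SEM = SD * sqrt(1 - rxx)
SEM = 13.66 * sqrt(1 - 0.71)
SEM = 13.66 * sqrt(0.29) = 13.66 * 0.538516
SEM = 7.3561

7.3561


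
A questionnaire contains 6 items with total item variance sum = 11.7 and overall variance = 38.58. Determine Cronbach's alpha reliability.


alpha = (k/(k-1)) * (1 - sum(si^2)/s_total^2)
= (6/5) * (1 - 11.7/38.58)
alpha = 0.8361

0.8361


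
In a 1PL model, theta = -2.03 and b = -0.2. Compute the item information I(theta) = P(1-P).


P = 1/(1+exp(-(-2.03--0.2))) = 0.1382
I = P*(1-P) = 0.1382 * 0.8618
I = 0.1191

0.1191


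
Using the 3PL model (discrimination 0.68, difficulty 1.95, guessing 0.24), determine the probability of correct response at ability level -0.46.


logit = 0.68*(-0.46 - 1.95) = -1.6388
P* = 1/(1 + exp(--1.6388)) = 0.1626
P = 0.24 + (1 - 0.24) * 0.1626
P = 0.3636

0.3636


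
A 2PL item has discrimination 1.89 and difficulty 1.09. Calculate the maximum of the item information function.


For 2PL, max info at theta = b = 1.09
I_max = a^2 / 4 = 1.89^2 / 4
= 3.5721 / 4
I_max = 0.893

0.893


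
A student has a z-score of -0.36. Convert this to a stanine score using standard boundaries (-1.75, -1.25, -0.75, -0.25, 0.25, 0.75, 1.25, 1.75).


Stanine boundaries: [-1.75, -1.25, -0.75, -0.25, 0.25, 0.75, 1.25, 1.75]
z = -0.36
Check each boundary:
  z >= -1.75 -> could be stanine 2
  z >= -1.25 -> could be stanine 3
  z >= -0.75 -> could be stanine 4
  z < -0.25
  z < 0.25
  z < 0.75
  z < 1.25
  z < 1.75
Highest qualifying boundary gives stanine = 4

4


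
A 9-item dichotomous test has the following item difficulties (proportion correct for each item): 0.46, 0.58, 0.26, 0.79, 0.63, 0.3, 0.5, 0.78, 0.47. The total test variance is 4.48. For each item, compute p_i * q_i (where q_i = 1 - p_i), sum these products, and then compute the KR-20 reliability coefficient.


For each item, compute p_i * q_i:
  Item 1: 0.46 * 0.54 = 0.2484
  Item 2: 0.58 * 0.42 = 0.2436
  Item 3: 0.26 * 0.74 = 0.1924
  Item 4: 0.79 * 0.21 = 0.1659
  Item 5: 0.63 * 0.37 = 0.2331
  Item 6: 0.3 * 0.7 = 0.21
  Item 7: 0.5 * 0.5 = 0.25
  Item 8: 0.78 * 0.22 = 0.1716
  Item 9: 0.47 * 0.53 = 0.2491
Sum(p_i * q_i) = 0.2484 + 0.2436 + 0.1924 + 0.1659 + 0.2331 + 0.21 + 0.25 + 0.1716 + 0.2491 = 1.9641
KR-20 = (k/(k-1)) * (1 - Sum(p_i*q_i) / Var_total)
= (9/8) * (1 - 1.9641/4.48)
= 1.125 * 0.5616
KR-20 = 0.6318

0.6318


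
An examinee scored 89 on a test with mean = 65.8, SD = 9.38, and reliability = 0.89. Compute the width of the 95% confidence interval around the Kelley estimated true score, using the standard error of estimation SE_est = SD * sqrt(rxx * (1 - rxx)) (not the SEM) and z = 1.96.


True score estimate = 0.89*89 + 0.11*65.8 = 86.448
SE_est = SD * sqrt(rxx * (1 - rxx)) = 9.38 * sqrt(0.89 * 0.11) = 9.38 * sqrt(0.0979) = 2.934906
CI = T_est +/- z * SE_est, so width = 2 * z * SE_est = 2 * 1.96 * 2.934906
Width = 11.5048

11.5048


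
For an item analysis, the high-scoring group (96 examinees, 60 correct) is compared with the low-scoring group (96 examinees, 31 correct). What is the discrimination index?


p_upper = 60/96 = 0.625
p_lower = 31/96 = 0.3229
D = 0.625 - 0.3229 = 0.3021

0.3021


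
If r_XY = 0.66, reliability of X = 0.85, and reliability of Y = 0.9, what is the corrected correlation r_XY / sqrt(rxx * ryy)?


r_corrected = rxy / sqrt(rxx * ryy)
= 0.66 / sqrt(0.85 * 0.9)
= 0.66 / sqrt(0.765)
= 0.66 / 0.874643
r_corrected = 0.7546

0.7546


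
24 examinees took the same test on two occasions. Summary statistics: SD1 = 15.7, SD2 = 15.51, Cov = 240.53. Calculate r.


r = cov(X,Y) / (SD_X * SD_Y)
r = 240.53 / (15.7 * 15.51)
r = 240.53 / 243.507
r = 0.9878

0.9878


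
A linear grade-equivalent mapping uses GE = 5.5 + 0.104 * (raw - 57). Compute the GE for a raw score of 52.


raw - median = 52 - 57 = -5
slope * diff = 0.104 * -5 = -0.52
GE = 5.5 + -0.52
GE = 4.98

4.98


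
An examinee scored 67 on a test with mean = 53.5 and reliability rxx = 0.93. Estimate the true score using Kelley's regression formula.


T_est = rxx * X + (1 - rxx) * mean
T_est = 0.93 * 67 + 0.07 * 53.5
T_est = 62.31 + 3.745
T_est = 66.055

66.055


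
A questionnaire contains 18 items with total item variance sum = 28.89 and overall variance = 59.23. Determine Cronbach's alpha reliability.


alpha = (k/(k-1)) * (1 - sum(si^2)/s_total^2)
= (18/17) * (1 - 28.89/59.23)
alpha = 0.5424

0.5424


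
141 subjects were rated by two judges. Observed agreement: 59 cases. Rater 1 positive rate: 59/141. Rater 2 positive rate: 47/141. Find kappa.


P_o = 59/141 = 0.41844
P_e = (59*47 + 82*94) / 19881 = 0.527187
kappa = (P_o - P_e) / (1 - P_e)
kappa = (0.41844 - 0.527187) / (1 - 0.527187)
kappa = -0.23

-0.23


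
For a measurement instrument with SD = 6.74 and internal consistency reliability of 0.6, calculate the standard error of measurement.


SEM = SD * sqrt(1 - rxx)
SEM = 6.74 * sqrt(1 - 0.6)
SEM = 6.74 * sqrt(0.4) = 6.74 * 0.632456
SEM = 4.2628

4.2628


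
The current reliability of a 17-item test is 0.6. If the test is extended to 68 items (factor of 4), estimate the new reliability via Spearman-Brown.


r_new = (n * rxx) / (1 + (n-1) * rxx)
r_new = (4 * 0.6) / (1 + 3 * 0.6)
r_new = 2.4 / 2.8
r_new = 0.8571

0.8571


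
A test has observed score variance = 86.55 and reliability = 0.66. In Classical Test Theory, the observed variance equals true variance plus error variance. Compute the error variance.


var_true = rxx * var_obs = 0.66 * 86.55 = 57.123
var_error = var_obs - var_true
var_error = 86.55 - 57.123
var_error = 29.427

29.427


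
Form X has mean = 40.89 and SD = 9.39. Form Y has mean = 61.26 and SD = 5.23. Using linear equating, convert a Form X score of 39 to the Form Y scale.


slope = SD_Y / SD_X = 5.23 / 9.39 ~ 0.557
intercept = mean_Y - slope * mean_X = 61.26 - (5.23 / 9.39) * 40.89 ~ 38.4853
Y = slope * X + intercept. To avoid rounding drift from the rounded slope/intercept, evaluate the equivalent form Y = mean_Y + SD_Y * (X - mean_X) / SD_X at full precision:
Y = 61.26 + 5.23 * (39 - 40.89) / 9.39
Y = 61.26 - 5.23 * 1.89 / 9.39
Y = 61.26 - 9.8847 / 9.39
Y = 61.26 - 1.0527
Y = 60.2073

60.2073


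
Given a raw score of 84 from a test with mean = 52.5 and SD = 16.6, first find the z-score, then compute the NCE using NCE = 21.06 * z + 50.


z = (X - mean) / SD = (84 - 52.5) / 16.6
z = 31.5 / 16.6
z = 1.8976
NCE = NCE = 21.06z + 50
Carry z at full precision (z = 31.5 / 16.6) into the conversion:
NCE = 21.06 * (31.5 / 16.6) + 50 = 663.39 / 16.6 + 50
NCE = 39.9633 + 50
NCE = 89.9633

89.9633


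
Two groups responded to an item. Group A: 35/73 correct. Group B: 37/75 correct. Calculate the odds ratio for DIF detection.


Odds_A = 35/38 = 0.9211
Odds_B = 37/38 = 0.9737
OR = Odds_A / Odds_B = 0.9211 / 0.9737
Exactly, OR = (35 * 38) / (38 * 37) = 1330 / 1406
OR = 0.9459

0.9459


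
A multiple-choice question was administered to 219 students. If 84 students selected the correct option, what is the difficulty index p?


Item difficulty p = number correct / total examinees
p = 84 / 219
p = 0.3836

0.3836


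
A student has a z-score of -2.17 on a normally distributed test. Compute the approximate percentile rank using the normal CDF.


CDF(z) = 0.5 * (1 + erf(z/sqrt(2)))
erf(-1.5344) = -0.97
CDF = 0.015
Percentile rank = 0.015 * 100 = 1.5

1.5


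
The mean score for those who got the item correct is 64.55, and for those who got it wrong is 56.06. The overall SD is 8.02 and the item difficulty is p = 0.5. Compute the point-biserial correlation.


q = 1 - p = 0.5
rpb = ((M1 - M0) / SD) * sqrt(p * q)
rpb = ((64.55 - 56.06) / 8.02) * sqrt(0.5 * 0.5)
rpb = 0.5293

0.5293


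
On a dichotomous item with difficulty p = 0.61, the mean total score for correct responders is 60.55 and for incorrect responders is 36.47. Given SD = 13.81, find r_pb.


q = 1 - p = 0.39
rpb = ((M1 - M0) / SD) * sqrt(p * q)
rpb = ((60.55 - 36.47) / 13.81) * sqrt(0.61 * 0.39)
rpb = 0.8505

0.8505


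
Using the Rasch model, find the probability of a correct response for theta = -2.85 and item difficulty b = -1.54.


theta - b = -2.85 - -1.54 = -1.31
exp(-(theta - b)) = exp(1.31) = 3.7062
P = 1 / (1 + 3.7062)
P = 0.2125

0.2125


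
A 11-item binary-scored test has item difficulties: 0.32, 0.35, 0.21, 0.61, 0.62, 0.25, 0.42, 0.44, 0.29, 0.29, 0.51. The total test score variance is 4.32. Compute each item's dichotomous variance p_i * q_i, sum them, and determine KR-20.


For each item, compute p_i * q_i:
  Item 1: 0.32 * 0.68 = 0.2176
  Item 2: 0.35 * 0.65 = 0.2275
  Item 3: 0.21 * 0.79 = 0.1659
  Item 4: 0.61 * 0.39 = 0.2379
  Item 5: 0.62 * 0.38 = 0.2356
  Item 6: 0.25 * 0.75 = 0.1875
  Item 7: 0.42 * 0.58 = 0.2436
  Item 8: 0.44 * 0.56 = 0.2464
  Item 9: 0.29 * 0.71 = 0.2059
  Item 10: 0.29 * 0.71 = 0.2059
  Item 11: 0.51 * 0.49 = 0.2499
Sum(p_i * q_i) = 0.2176 + 0.2275 + 0.1659 + 0.2379 + 0.2356 + 0.1875 + 0.2436 + 0.2464 + 0.2059 + 0.2059 + 0.2499 = 2.4237
KR-20 = (k/(k-1)) * (1 - Sum(p_i*q_i) / Var_total)
= (11/10) * (1 - 2.4237/4.32)
= 1.1 * 0.439
KR-20 = 0.4829

0.4829


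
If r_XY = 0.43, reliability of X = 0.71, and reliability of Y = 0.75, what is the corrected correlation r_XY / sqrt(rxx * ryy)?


r_corrected = rxy / sqrt(rxx * ryy)
= 0.43 / sqrt(0.71 * 0.75)
= 0.43 / sqrt(0.5325)
= 0.43 / 0.729726
r_corrected = 0.5893

0.5893


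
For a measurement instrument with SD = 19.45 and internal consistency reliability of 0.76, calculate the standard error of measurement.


SEM = SD * sqrt(1 - rxx)
SEM = 19.45 * sqrt(1 - 0.76)
SEM = 19.45 * sqrt(0.24) = 19.45 * 0.489898
SEM = 9.5285

9.5285


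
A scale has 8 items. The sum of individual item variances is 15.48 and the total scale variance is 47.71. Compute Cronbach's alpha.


alpha = (k/(k-1)) * (1 - sum(si^2)/s_total^2)
= (8/7) * (1 - 15.48/47.71)
alpha = 0.772

0.772


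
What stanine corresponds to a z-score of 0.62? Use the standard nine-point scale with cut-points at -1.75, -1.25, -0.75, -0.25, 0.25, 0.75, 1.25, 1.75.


Stanine boundaries: [-1.75, -1.25, -0.75, -0.25, 0.25, 0.75, 1.25, 1.75]
z = 0.62
Check each boundary:
  z >= -1.75 -> could be stanine 2
  z >= -1.25 -> could be stanine 3
  z >= -0.75 -> could be stanine 4
  z >= -0.25 -> could be stanine 5
  z >= 0.25 -> could be stanine 6
  z < 0.75
  z < 1.25
  z < 1.75
Highest qualifying boundary gives stanine = 6

6


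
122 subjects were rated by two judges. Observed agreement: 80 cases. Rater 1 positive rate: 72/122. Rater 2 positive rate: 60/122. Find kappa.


P_o = 80/122 = 0.655738
P_e = (72*60 + 50*62) / 14884 = 0.498522
kappa = (P_o - P_e) / (1 - P_e)
kappa = (0.655738 - 0.498522) / (1 - 0.498522)
kappa = 0.3135

0.3135


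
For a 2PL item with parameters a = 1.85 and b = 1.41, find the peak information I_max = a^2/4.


For 2PL, max info at theta = b = 1.41
I_max = a^2 / 4 = 1.85^2 / 4
= 3.4225 / 4
I_max = 0.8556

0.8556


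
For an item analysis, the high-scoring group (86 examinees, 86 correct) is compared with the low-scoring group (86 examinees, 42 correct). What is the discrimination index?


p_upper = 86/86 = 1.0
p_lower = 42/86 = 0.4884
D = 1.0 - 0.4884 = 0.5116

0.5116


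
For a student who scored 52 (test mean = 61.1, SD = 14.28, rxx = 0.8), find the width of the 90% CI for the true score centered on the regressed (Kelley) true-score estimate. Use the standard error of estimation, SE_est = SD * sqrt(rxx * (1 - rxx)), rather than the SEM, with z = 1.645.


True score estimate = 0.8*52 + 0.2*61.1 = 53.82
SE_est = SD * sqrt(rxx * (1 - rxx)) = 14.28 * sqrt(0.8 * 0.2) = 14.28 * sqrt(0.16) = 5.712
CI = T_est +/- z * SE_est, so width = 2 * z * SE_est = 2 * 1.645 * 5.712
Width = 18.7925

18.7925


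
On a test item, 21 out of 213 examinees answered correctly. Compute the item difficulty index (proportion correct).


Item difficulty p = number correct / total examinees
p = 21 / 213
p = 0.0986

0.0986


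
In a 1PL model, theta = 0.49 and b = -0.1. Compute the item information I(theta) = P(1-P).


P = 1/(1+exp(-(0.49--0.1))) = 0.6434
I = P*(1-P) = 0.6434 * 0.3566
I = 0.2294

0.2294


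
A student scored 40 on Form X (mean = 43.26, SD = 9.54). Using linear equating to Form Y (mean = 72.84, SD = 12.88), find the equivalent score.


slope = SD_Y / SD_X = 12.88 / 9.54 ~ 1.3501
intercept = mean_Y - slope * mean_X = 72.84 - (12.88 / 9.54) * 43.26 ~ 14.4345
Y = slope * X + intercept. To avoid rounding drift from the rounded slope/intercept, evaluate the equivalent form Y = mean_Y + SD_Y * (X - mean_X) / SD_X at full precision:
Y = 72.84 + 12.88 * (40 - 43.26) / 9.54
Y = 72.84 - 12.88 * 3.26 / 9.54
Y = 72.84 - 41.9888 / 9.54
Y = 72.84 - 4.4013
Y = 68.4387

68.4387


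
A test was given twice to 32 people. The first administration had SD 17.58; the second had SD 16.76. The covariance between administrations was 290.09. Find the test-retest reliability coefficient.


r = cov(X,Y) / (SD_X * SD_Y)
r = 290.09 / (17.58 * 16.76)
r = 290.09 / 294.6408
r = 0.9846

0.9846


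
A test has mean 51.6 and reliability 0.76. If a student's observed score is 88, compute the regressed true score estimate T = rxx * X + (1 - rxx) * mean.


T_est = rxx * X + (1 - rxx) * mean
T_est = 0.76 * 88 + 0.24 * 51.6
T_est = 66.88 + 12.384
T_est = 79.264

79.264


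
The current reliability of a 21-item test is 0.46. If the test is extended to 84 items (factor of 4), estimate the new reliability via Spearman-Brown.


r_new = (n * rxx) / (1 + (n-1) * rxx)
r_new = (4 * 0.46) / (1 + 3 * 0.46)
r_new = 1.84 / 2.38
r_new = 0.7731

0.7731


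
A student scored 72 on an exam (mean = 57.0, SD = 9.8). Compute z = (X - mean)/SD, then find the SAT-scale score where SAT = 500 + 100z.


z = (X - mean) / SD = (72 - 57.0) / 9.8
z = 15.0 / 9.8
z = 1.5306
SAT-scale = SAT = 500 + 100z
Carry z at full precision (z = 15.0 / 9.8) into the conversion:
SAT-scale = 500 + 100 * (15.0 / 9.8) = 500 + 1500 / 9.8
SAT-scale = 500 + 153.0612
SAT-scale = 653.0612

653.0612


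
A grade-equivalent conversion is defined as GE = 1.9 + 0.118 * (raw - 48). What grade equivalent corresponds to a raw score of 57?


raw - median = 57 - 48 = 9
slope * diff = 0.118 * 9 = 1.062
GE = 1.9 + 1.062
GE = 2.962

2.962


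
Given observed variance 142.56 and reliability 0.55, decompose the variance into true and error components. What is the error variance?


var_true = rxx * var_obs = 0.55 * 142.56 = 78.408
var_error = var_obs - var_true
var_error = 142.56 - 78.408
var_error = 64.152

64.152


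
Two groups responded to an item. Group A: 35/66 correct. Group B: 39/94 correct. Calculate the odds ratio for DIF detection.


Odds_A = 35/31 = 1.129
Odds_B = 39/55 = 0.7091
OR = Odds_A / Odds_B = 1.129 / 0.7091
Exactly, OR = (35 * 55) / (31 * 39) = 1925 / 1209
OR = 1.5922

1.5922


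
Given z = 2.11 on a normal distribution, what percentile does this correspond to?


CDF(z) = 0.5 * (1 + erf(z/sqrt(2)))
erf(1.492) = 0.9651
CDF = 0.9826
Percentile rank = 0.9826 * 100 = 98.26

98.26


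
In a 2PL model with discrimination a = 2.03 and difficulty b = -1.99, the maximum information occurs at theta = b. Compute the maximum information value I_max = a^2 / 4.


For 2PL, max info at theta = b = -1.99
I_max = a^2 / 4 = 2.03^2 / 4
= 4.1209 / 4
I_max = 1.0302

1.0302


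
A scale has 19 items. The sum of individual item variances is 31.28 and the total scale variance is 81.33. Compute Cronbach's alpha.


alpha = (k/(k-1)) * (1 - sum(si^2)/s_total^2)
= (19/18) * (1 - 31.28/81.33)
alpha = 0.6496

0.6496


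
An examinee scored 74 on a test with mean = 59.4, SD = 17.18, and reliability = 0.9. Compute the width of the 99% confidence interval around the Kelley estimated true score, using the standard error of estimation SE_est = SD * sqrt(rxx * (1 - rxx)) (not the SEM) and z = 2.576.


True score estimate = 0.9*74 + 0.1*59.4 = 72.54
SE_est = SD * sqrt(rxx * (1 - rxx)) = 17.18 * sqrt(0.9 * 0.1) = 17.18 * sqrt(0.09) = 5.154
CI = T_est +/- z * SE_est, so width = 2 * z * SE_est = 2 * 2.576 * 5.154
Width = 26.5534

26.5534


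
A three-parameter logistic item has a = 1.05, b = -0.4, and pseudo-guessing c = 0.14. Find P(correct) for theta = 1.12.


logit = 1.05*(1.12 - -0.4) = 1.596
P* = 1/(1 + exp(-1.596)) = 0.8315
P = 0.14 + (1 - 0.14) * 0.8315
P = 0.8551

0.8551


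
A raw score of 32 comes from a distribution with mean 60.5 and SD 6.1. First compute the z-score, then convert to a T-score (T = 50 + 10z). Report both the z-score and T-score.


z = (X - mean) / SD = (32 - 60.5) / 6.1
z = -28.5 / 6.1
z = -4.6721
T-score = T = 50 + 10z
Carry z at full precision (z = -28.5 / 6.1) into the conversion:
T-score = 50 + 10 * (-28.5 / 6.1) = 50 + -285 / 6.1
T-score = 50 + -46.7213
T-score = 3.2787

3.2787


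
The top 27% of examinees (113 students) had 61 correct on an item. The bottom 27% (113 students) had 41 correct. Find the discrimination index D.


p_upper = 61/113 = 0.5398
p_lower = 41/113 = 0.3628
D = 0.5398 - 0.3628 = 0.177

0.177


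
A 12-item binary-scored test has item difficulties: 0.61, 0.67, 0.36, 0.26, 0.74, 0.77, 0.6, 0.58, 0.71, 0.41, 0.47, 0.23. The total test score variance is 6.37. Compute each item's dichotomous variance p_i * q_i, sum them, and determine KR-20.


For each item, compute p_i * q_i:
  Item 1: 0.61 * 0.39 = 0.2379
  Item 2: 0.67 * 0.33 = 0.2211
  Item 3: 0.36 * 0.64 = 0.2304
  Item 4: 0.26 * 0.74 = 0.1924
  Item 5: 0.74 * 0.26 = 0.1924
  Item 6: 0.77 * 0.23 = 0.1771
  Item 7: 0.6 * 0.4 = 0.24
  Item 8: 0.58 * 0.42 = 0.2436
  Item 9: 0.71 * 0.29 = 0.2059
  Item 10: 0.41 * 0.59 = 0.2419
  Item 11: 0.47 * 0.53 = 0.2491
  Item 12: 0.23 * 0.77 = 0.1771
Sum(p_i * q_i) = 0.2379 + 0.2211 + 0.2304 + 0.1924 + 0.1924 + 0.1771 + 0.24 + 0.2436 + 0.2059 + 0.2419 + 0.2491 + 0.1771 = 2.6089
KR-20 = (k/(k-1)) * (1 - Sum(p_i*q_i) / Var_total)
= (12/11) * (1 - 2.6089/6.37)
= 1.0909 * 0.5904
KR-20 = 0.6441

0.6441


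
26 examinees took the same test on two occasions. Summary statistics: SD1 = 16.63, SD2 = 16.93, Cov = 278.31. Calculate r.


r = cov(X,Y) / (SD_X * SD_Y)
r = 278.31 / (16.63 * 16.93)
r = 278.31 / 281.5459
r = 0.9885

0.9885


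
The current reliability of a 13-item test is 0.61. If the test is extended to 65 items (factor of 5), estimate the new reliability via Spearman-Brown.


r_new = (n * rxx) / (1 + (n-1) * rxx)
r_new = (5 * 0.61) / (1 + 4 * 0.61)
r_new = 3.05 / 3.44
r_new = 0.8866

0.8866


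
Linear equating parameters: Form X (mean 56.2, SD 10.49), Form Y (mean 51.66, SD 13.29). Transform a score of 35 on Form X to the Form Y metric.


slope = SD_Y / SD_X = 13.29 / 10.49 ~ 1.2669
intercept = mean_Y - slope * mean_X = 51.66 - (13.29 / 10.49) * 56.2 ~ -19.541
Y = slope * X + intercept. To avoid rounding drift from the rounded slope/intercept, evaluate the equivalent form Y = mean_Y + SD_Y * (X - mean_X) / SD_X at full precision:
Y = 51.66 + 13.29 * (35 - 56.2) / 10.49
Y = 51.66 - 13.29 * 21.2 / 10.49
Y = 51.66 - 281.748 / 10.49
Y = 51.66 - 26.8587
Y = 24.8013

24.8013


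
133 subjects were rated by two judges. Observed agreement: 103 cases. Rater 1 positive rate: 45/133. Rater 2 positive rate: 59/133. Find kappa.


P_o = 103/133 = 0.774436
P_e = (45*59 + 88*74) / 17689 = 0.518232
kappa = (P_o - P_e) / (1 - P_e)
kappa = (0.774436 - 0.518232) / (1 - 0.518232)
kappa = 0.5318

0.5318


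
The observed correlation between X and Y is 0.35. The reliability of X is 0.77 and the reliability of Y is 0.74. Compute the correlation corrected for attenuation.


r_corrected = rxy / sqrt(rxx * ryy)
= 0.35 / sqrt(0.77 * 0.74)
= 0.35 / sqrt(0.5698)
= 0.35 / 0.754851
r_corrected = 0.4637

0.4637


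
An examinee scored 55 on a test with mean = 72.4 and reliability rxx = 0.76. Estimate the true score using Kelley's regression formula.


T_est = rxx * X + (1 - rxx) * mean
T_est = 0.76 * 55 + 0.24 * 72.4
T_est = 41.8 + 17.376
T_est = 59.176

59.176


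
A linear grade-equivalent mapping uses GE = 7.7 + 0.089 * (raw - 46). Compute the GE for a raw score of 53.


raw - median = 53 - 46 = 7
slope * diff = 0.089 * 7 = 0.623
GE = 7.7 + 0.623
GE = 8.323

8.323


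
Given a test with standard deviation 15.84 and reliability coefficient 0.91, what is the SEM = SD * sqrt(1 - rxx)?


SEM = SD * sqrt(1 - rxx)
SEM = 15.84 * sqrt(1 - 0.91)
SEM = 15.84 * sqrt(0.09) = 15.84 * 0.3
SEM = 4.752

4.752


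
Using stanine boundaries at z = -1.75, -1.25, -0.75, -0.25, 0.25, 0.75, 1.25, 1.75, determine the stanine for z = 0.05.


Stanine boundaries: [-1.75, -1.25, -0.75, -0.25, 0.25, 0.75, 1.25, 1.75]
z = 0.05
Check each boundary:
  z >= -1.75 -> could be stanine 2
  z >= -1.25 -> could be stanine 3
  z >= -0.75 -> could be stanine 4
  z >= -0.25 -> could be stanine 5
  z < 0.25
  z < 0.75
  z < 1.25
  z < 1.75
Highest qualifying boundary gives stanine = 5

5


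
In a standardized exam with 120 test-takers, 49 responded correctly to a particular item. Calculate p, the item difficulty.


Item difficulty p = number correct / total examinees
p = 49 / 120
p = 0.4083

0.4083


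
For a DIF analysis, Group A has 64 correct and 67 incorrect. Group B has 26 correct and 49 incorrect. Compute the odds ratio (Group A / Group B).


Odds_A = 64/67 = 0.9552
Odds_B = 26/49 = 0.5306
OR = Odds_A / Odds_B = 0.9552 / 0.5306
Exactly, OR = (64 * 49) / (67 * 26) = 3136 / 1742
OR = 1.8002

1.8002


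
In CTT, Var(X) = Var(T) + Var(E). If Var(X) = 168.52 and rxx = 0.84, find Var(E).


var_true = rxx * var_obs = 0.84 * 168.52 = 141.5568
var_error = var_obs - var_true
var_error = 168.52 - 141.5568
var_error = 26.9632

26.9632


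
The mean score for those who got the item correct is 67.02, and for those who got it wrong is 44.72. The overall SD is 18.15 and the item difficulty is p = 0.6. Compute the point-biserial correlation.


q = 1 - p = 0.4
rpb = ((M1 - M0) / SD) * sqrt(p * q)
rpb = ((67.02 - 44.72) / 18.15) * sqrt(0.6 * 0.4)
rpb = 0.6019

0.6019


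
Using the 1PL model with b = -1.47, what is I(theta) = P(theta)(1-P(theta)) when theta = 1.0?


P = 1/(1+exp(-(1.0--1.47))) = 0.922
I = P*(1-P) = 0.922 * 0.078
I = 0.0719

0.0719


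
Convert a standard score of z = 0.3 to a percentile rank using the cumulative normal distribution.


CDF(z) = 0.5 * (1 + erf(z/sqrt(2)))
erf(0.2121) = 0.2358
CDF = 0.6179
Percentile rank = 0.6179 * 100 = 61.79

61.79


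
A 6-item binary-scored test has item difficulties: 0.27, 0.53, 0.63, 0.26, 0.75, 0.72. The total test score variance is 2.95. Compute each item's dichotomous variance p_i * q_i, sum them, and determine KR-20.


For each item, compute p_i * q_i:
  Item 1: 0.27 * 0.73 = 0.1971
  Item 2: 0.53 * 0.47 = 0.2491
  Item 3: 0.63 * 0.37 = 0.2331
  Item 4: 0.26 * 0.74 = 0.1924
  Item 5: 0.75 * 0.25 = 0.1875
  Item 6: 0.72 * 0.28 = 0.2016
Sum(p_i * q_i) = 0.1971 + 0.2491 + 0.2331 + 0.1924 + 0.1875 + 0.2016 = 1.2608
KR-20 = (k/(k-1)) * (1 - Sum(p_i*q_i) / Var_total)
= (6/5) * (1 - 1.2608/2.95)
= 1.2 * 0.5726
KR-20 = 0.6871

0.6871


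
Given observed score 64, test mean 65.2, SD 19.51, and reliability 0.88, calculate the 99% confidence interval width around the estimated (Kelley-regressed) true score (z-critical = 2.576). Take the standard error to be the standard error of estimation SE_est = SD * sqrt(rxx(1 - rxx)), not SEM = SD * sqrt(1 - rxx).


True score estimate = 0.88*64 + 0.12*65.2 = 64.144
SE_est = SD * sqrt(rxx * (1 - rxx)) = 19.51 * sqrt(0.88 * 0.12) = 19.51 * sqrt(0.1056) = 6.34
CI = T_est +/- z * SE_est, so width = 2 * z * SE_est = 2 * 2.576 * 6.34
Width = 32.6637

32.6637


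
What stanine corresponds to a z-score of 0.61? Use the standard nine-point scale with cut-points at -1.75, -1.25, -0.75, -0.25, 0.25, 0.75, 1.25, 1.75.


Stanine boundaries: [-1.75, -1.25, -0.75, -0.25, 0.25, 0.75, 1.25, 1.75]
z = 0.61
Check each boundary:
  z >= -1.75 -> could be stanine 2
  z >= -1.25 -> could be stanine 3
  z >= -0.75 -> could be stanine 4
  z >= -0.25 -> could be stanine 5
  z >= 0.25 -> could be stanine 6
  z < 0.75
  z < 1.25
  z < 1.75
Highest qualifying boundary gives stanine = 6

6


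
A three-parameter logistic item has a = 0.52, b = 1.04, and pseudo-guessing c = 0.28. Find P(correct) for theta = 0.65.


logit = 0.52*(0.65 - 1.04) = -0.2028
P* = 1/(1 + exp(--0.2028)) = 0.4495
P = 0.28 + (1 - 0.28) * 0.4495
P = 0.6036

0.6036


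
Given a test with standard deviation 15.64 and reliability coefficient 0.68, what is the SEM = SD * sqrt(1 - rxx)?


SEM = SD * sqrt(1 - rxx)
SEM = 15.64 * sqrt(1 - 0.68)
SEM = 15.64 * sqrt(0.32) = 15.64 * 0.565685
SEM = 8.8473

8.8473


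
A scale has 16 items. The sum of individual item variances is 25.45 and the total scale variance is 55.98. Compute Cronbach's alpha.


alpha = (k/(k-1)) * (1 - sum(si^2)/s_total^2)
= (16/15) * (1 - 25.45/55.98)
alpha = 0.5817

0.5817


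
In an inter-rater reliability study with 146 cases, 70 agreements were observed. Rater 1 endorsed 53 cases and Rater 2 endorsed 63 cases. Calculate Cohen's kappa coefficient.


P_o = 70/146 = 0.479452
P_e = (53*63 + 93*83) / 21316 = 0.518765
kappa = (P_o - P_e) / (1 - P_e)
kappa = (0.479452 - 0.518765) / (1 - 0.518765)
kappa = -0.0817

-0.0817


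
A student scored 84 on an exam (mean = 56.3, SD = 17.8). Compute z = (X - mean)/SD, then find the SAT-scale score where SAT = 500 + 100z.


z = (X - mean) / SD = (84 - 56.3) / 17.8
z = 27.7 / 17.8
z = 1.5562
SAT-scale = SAT = 500 + 100z
Carry z at full precision (z = 27.7 / 17.8) into the conversion:
SAT-scale = 500 + 100 * (27.7 / 17.8) = 500 + 2770 / 17.8
SAT-scale = 500 + 155.618
SAT-scale = 655.618

655.618


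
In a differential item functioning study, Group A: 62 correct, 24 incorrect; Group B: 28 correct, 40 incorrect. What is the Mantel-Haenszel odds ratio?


Odds_A = 62/24 = 2.5833
Odds_B = 28/40 = 0.7
OR = Odds_A / Odds_B = 2.5833 / 0.7
Exactly, OR = (62 * 40) / (24 * 28) = 2480 / 672
OR = 3.6905

3.6905


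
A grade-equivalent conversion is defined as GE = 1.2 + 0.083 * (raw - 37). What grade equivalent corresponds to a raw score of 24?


raw - median = 24 - 37 = -13
slope * diff = 0.083 * -13 = -1.079
GE = 1.2 + -1.079
GE = 0.121

0.121


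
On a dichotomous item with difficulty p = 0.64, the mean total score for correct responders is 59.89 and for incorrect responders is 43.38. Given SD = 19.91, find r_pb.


q = 1 - p = 0.36
rpb = ((M1 - M0) / SD) * sqrt(p * q)
rpb = ((59.89 - 43.38) / 19.91) * sqrt(0.64 * 0.36)
rpb = 0.398

0.398


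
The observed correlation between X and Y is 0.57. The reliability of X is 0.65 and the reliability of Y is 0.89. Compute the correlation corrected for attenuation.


r_corrected = rxy / sqrt(rxx * ryy)
= 0.57 / sqrt(0.65 * 0.89)
= 0.57 / sqrt(0.5785)
= 0.57 / 0.760592
r_corrected = 0.7494

0.7494


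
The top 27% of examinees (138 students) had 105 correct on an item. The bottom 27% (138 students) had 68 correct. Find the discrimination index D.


p_upper = 105/138 = 0.7609
p_lower = 68/138 = 0.4928
D = 0.7609 - 0.4928 = 0.2681

0.2681


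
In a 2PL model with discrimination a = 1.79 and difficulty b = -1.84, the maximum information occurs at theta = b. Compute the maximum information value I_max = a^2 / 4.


For 2PL, max info at theta = b = -1.84
I_max = a^2 / 4 = 1.79^2 / 4
= 3.2041 / 4
I_max = 0.801

0.801


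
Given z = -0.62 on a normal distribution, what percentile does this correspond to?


CDF(z) = 0.5 * (1 + erf(z/sqrt(2)))
erf(-0.4384) = -0.4647
CDF = 0.2676
Percentile rank = 0.2676 * 100 = 26.76

26.76


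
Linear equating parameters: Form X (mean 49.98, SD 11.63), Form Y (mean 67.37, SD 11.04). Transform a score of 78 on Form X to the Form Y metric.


slope = SD_Y / SD_X = 11.04 / 11.63 ~ 0.9493
intercept = mean_Y - slope * mean_X = 67.37 - (11.04 / 11.63) * 49.98 ~ 19.9255
Y = slope * X + intercept. To avoid rounding drift from the rounded slope/intercept, evaluate the equivalent form Y = mean_Y + SD_Y * (X - mean_X) / SD_X at full precision:
Y = 67.37 + 11.04 * (78 - 49.98) / 11.63
Y = 67.37 + 11.04 * 28.02 / 11.63
Y = 67.37 + 309.3408 / 11.63
Y = 67.37 + 26.5985
Y = 93.9685

93.9685


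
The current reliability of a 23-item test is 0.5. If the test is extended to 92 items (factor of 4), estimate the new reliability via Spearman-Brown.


r_new = (n * rxx) / (1 + (n-1) * rxx)
r_new = (4 * 0.5) / (1 + 3 * 0.5)
r_new = 2.0 / 2.5
r_new = 0.8

0.8


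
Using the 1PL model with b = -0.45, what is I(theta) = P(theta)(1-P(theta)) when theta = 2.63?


P = 1/(1+exp(-(2.63--0.45))) = 0.9561
I = P*(1-P) = 0.9561 * 0.0439
I = 0.042

0.042


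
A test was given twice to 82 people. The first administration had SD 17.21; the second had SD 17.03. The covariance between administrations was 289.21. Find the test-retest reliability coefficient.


r = cov(X,Y) / (SD_X * SD_Y)
r = 289.21 / (17.21 * 17.03)
r = 289.21 / 293.0863
r = 0.9868

0.9868


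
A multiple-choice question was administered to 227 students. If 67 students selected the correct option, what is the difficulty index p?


Item difficulty p = number correct / total examinees
p = 67 / 227
p = 0.2952

0.2952


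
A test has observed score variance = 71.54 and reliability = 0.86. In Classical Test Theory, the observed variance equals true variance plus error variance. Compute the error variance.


var_true = rxx * var_obs = 0.86 * 71.54 = 61.5244
var_error = var_obs - var_true
var_error = 71.54 - 61.5244
var_error = 10.0156

10.0156


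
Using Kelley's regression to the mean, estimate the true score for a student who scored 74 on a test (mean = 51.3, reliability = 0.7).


T_est = rxx * X + (1 - rxx) * mean
T_est = 0.7 * 74 + 0.3 * 51.3
T_est = 51.8 + 15.39
T_est = 67.19

67.19


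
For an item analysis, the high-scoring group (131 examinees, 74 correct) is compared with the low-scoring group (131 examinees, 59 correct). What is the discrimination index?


p_upper = 74/131 = 0.5649
p_lower = 59/131 = 0.4504
D = 0.5649 - 0.4504 = 0.1145

0.1145


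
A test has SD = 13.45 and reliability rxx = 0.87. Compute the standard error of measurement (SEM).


SEM = SD * sqrt(1 - rxx)
SEM = 13.45 * sqrt(1 - 0.87)
SEM = 13.45 * sqrt(0.13) = 13.45 * 0.360555
SEM = 4.8495

4.8495


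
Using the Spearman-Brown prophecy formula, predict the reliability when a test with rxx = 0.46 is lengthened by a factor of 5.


r_new = (n * rxx) / (1 + (n-1) * rxx)
r_new = (5 * 0.46) / (1 + 4 * 0.46)
r_new = 2.3 / 2.84
r_new = 0.8099

0.8099


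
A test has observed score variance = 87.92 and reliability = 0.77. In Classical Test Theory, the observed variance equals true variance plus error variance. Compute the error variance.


var_true = rxx * var_obs = 0.77 * 87.92 = 67.6984
var_error = var_obs - var_true
var_error = 87.92 - 67.6984
var_error = 20.2216

20.2216


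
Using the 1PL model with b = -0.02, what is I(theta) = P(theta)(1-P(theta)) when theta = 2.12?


P = 1/(1+exp(-(2.12--0.02))) = 0.8947
I = P*(1-P) = 0.8947 * 0.1053
I = 0.0942

0.0942


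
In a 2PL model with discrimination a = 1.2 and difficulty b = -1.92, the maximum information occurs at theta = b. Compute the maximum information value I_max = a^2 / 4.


For 2PL, max info at theta = b = -1.92
I_max = a^2 / 4 = 1.2^2 / 4
= 1.44 / 4
I_max = 0.36

0.36


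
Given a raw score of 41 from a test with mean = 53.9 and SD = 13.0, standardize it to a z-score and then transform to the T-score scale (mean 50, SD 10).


z = (X - mean) / SD = (41 - 53.9) / 13.0
z = -12.9 / 13.0
z = -0.9923
T-score = T = 50 + 10z
Carry z at full precision (z = -12.9 / 13.0) into the conversion:
T-score = 50 + 10 * (-12.9 / 13.0) = 50 + -129 / 13.0
T-score = 50 + -9.9231
T-score = 40.0769

40.0769


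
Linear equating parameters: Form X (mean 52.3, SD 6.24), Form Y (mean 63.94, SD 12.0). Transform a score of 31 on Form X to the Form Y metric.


slope = SD_Y / SD_X = 12.0 / 6.24 ~ 1.9231
intercept = mean_Y - slope * mean_X = 63.94 - (12.0 / 6.24) * 52.3 ~ -36.6369
Y = slope * X + intercept. To avoid rounding drift from the rounded slope/intercept, evaluate the equivalent form Y = mean_Y + SD_Y * (X - mean_X) / SD_X at full precision:
Y = 63.94 + 12.0 * (31 - 52.3) / 6.24
Y = 63.94 - 12.0 * 21.3 / 6.24
Y = 63.94 - 255.6 / 6.24
Y = 63.94 - 40.9615
Y = 22.9785

22.9785


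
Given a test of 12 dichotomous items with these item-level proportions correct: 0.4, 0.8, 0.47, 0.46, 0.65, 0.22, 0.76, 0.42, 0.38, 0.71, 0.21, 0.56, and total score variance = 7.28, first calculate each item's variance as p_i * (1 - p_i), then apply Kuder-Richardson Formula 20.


For each item, compute p_i * q_i:
  Item 1: 0.4 * 0.6 = 0.24
  Item 2: 0.8 * 0.2 = 0.16
  Item 3: 0.47 * 0.53 = 0.2491
  Item 4: 0.46 * 0.54 = 0.2484
  Item 5: 0.65 * 0.35 = 0.2275
  Item 6: 0.22 * 0.78 = 0.1716
  Item 7: 0.76 * 0.24 = 0.1824
  Item 8: 0.42 * 0.58 = 0.2436
  Item 9: 0.38 * 0.62 = 0.2356
  Item 10: 0.71 * 0.29 = 0.2059
  Item 11: 0.21 * 0.79 = 0.1659
  Item 12: 0.56 * 0.44 = 0.2464
Sum(p_i * q_i) = 0.24 + 0.16 + 0.2491 + 0.2484 + 0.2275 + 0.1716 + 0.1824 + 0.2436 + 0.2356 + 0.2059 + 0.1659 + 0.2464 = 2.5764
KR-20 = (k/(k-1)) * (1 - Sum(p_i*q_i) / Var_total)
= (12/11) * (1 - 2.5764/7.28)
= 1.0909 * 0.6461
KR-20 = 0.7048

0.7048


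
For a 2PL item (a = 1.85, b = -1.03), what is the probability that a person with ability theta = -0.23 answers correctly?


a*(theta - b) = 1.85 * (-0.23 - -1.03) = 1.48
exp(-1.48) = 0.2276
P = 1 / (1 + 0.2276)
P = 0.8146

0.8146


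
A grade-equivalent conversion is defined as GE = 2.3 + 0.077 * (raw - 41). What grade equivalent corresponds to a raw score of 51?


raw - median = 51 - 41 = 10
slope * diff = 0.077 * 10 = 0.77
GE = 2.3 + 0.77
GE = 3.07

3.07


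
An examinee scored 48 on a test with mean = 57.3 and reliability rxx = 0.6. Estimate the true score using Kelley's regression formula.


T_est = rxx * X + (1 - rxx) * mean
T_est = 0.6 * 48 + 0.4 * 57.3
T_est = 28.8 + 22.92
T_est = 51.72

51.72


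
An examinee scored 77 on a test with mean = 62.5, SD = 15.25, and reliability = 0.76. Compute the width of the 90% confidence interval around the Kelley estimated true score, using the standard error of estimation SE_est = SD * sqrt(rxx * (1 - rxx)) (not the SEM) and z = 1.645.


True score estimate = 0.76*77 + 0.24*62.5 = 73.52
SE_est = SD * sqrt(rxx * (1 - rxx)) = 15.25 * sqrt(0.76 * 0.24) = 15.25 * sqrt(0.1824) = 6.513018
CI = T_est +/- z * SE_est, so width = 2 * z * SE_est = 2 * 1.645 * 6.513018
Width = 21.4278

21.4278


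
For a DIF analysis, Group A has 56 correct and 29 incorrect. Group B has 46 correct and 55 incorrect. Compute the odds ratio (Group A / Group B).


Odds_A = 56/29 = 1.931
Odds_B = 46/55 = 0.8364
OR = Odds_A / Odds_B = 1.931 / 0.8364
Exactly, OR = (56 * 55) / (29 * 46) = 3080 / 1334
OR = 2.3088

2.3088


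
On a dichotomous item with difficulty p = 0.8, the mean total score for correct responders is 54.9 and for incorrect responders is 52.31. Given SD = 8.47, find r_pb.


q = 1 - p = 0.2
rpb = ((M1 - M0) / SD) * sqrt(p * q)
rpb = ((54.9 - 52.31) / 8.47) * sqrt(0.8 * 0.2)
rpb = 0.1223

0.1223


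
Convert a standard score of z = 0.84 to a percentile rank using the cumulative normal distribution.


CDF(z) = 0.5 * (1 + erf(z/sqrt(2)))
erf(0.594) = 0.5991
CDF = 0.7995
Percentile rank = 0.7995 * 100 = 79.95

79.95


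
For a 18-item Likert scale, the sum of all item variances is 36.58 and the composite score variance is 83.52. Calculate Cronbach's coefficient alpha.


alpha = (k/(k-1)) * (1 - sum(si^2)/s_total^2)
= (18/17) * (1 - 36.58/83.52)
alpha = 0.5951

0.5951


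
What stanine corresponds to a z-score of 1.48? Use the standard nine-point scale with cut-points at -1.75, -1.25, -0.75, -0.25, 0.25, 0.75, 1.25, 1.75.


Stanine boundaries: [-1.75, -1.25, -0.75, -0.25, 0.25, 0.75, 1.25, 1.75]
z = 1.48
Check each boundary:
  z >= -1.75 -> could be stanine 2
  z >= -1.25 -> could be stanine 3
  z >= -0.75 -> could be stanine 4
  z >= -0.25 -> could be stanine 5
  z >= 0.25 -> could be stanine 6
  z >= 0.75 -> could be stanine 7
  z >= 1.25 -> could be stanine 8
  z < 1.75
Highest qualifying boundary gives stanine = 8

8
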